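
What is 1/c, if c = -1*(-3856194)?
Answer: 1/3856194 ≈ 2.5932e-7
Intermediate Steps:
c = 3856194
1/c = 1/3856194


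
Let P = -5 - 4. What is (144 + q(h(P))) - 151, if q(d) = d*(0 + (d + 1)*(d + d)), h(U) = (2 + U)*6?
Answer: -144655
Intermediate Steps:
P = -9
h(U) = 12 + 6*U
q(d) = 2*d²*(1 + d) (q(d) = d*(0 + (1 + d)*(2*d)) = d*(0 + 2*d*(1 + d)) = d*(2*d*(1 + d)) = 2*d²*(1 + d))
(144 + q(h(P))) - 151 = (144 + 2*(12 + 6*(-9))²*(1 + (12 + 6*(-9)))) - 151 = (144 + 2*(12 - 54)²*(1 + (12 - 54))) - 151 = (144 + 2*(-42)²*(1 - 42)) - 151 = (144 + 2*1764*(-41)) - 151 = (144 - 144648) - 151 = -144504 - 151 = -144655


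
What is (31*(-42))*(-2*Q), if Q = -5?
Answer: -13020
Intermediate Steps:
(31*(-42))*(-2*Q) = (31*(-42))*(-2*(-5)) = -1302*10 = -13020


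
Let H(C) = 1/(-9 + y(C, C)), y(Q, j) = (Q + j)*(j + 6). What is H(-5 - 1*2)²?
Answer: 1/25 ≈ 0.040000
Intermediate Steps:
y(Q, j) = (6 + j)*(Q + j) (y(Q, j) = (Q + j)*(6 + j) = (6 + j)*(Q + j))
H(C) = 1/(-9 + 2*C² + 12*C) (H(C) = 1/(-9 + (C² + 6*C + 6*C + C*C)) = 1/(-9 + (C² + 6*C + 6*C + C²)) = 1/(-9 + (2*C² + 12*C)) = 1/(-9 + 2*C² + 12*C))
H(-5 - 1*2)² = (1/(-9 + 2*(-5 - 1*2)² + 12*(-5 - 1*2)))² = (1/(-9 + 2*(-5 - 2)² + 12*(-5 - 2)))² = (1/(-9 + 2*(-7)² + 12*(-7)))² = (1/(-9 + 2*49 - 84))² = (1/(-9 + 98 - 84))² = (1/5)² = (⅕)² = 1/25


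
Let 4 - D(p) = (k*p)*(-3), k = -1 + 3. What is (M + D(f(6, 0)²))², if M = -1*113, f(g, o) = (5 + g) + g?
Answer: 2640625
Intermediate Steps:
f(g, o) = 5 + 2*g
k = 2
D(p) = 4 + 6*p (D(p) = 4 - 2*p*(-3) = 4 - (-6)*p = 4 + 6*p)
M = -113
(M + D(f(6, 0)²))² = (-113 + (4 + 6*(5 + 2*6)²))² = (-113 + (4 + 6*(5 + 12)²))² = (-113 + (4 + 6*17²))² = (-113 + (4 + 6*289))² = (-113 + (4 + 1734))² = (-113 + 1738)² = 1625² = 2640625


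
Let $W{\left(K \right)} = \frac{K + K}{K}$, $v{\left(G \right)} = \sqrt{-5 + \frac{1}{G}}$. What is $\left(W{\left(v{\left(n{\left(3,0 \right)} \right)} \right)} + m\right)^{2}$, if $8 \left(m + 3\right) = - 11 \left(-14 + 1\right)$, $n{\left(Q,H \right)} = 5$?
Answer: $\frac{18225}{64} \approx 284.77$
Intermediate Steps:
$W{\left(K \right)} = 2$ ($W{\left(K \right)} = \frac{2 K}{K} = 2$)
$m = \frac{119}{8}$ ($m = -3 + \frac{\left(-11\right) \left(-14 + 1\right)}{8} = -3 + \frac{\left(-11\right) \left(-13\right)}{8} = -3 + \frac{1}{8} \cdot 143 = -3 + \frac{143}{8} = \frac{119}{8} \approx 14.875$)
$\left(W{\left(v{\left(n{\left(3,0 \right)} \right)} \right)} + m\right)^{2} = \left(2 + \frac{119}{8}\right)^{2} = \left(\frac{135}{8}\right)^{2} = \frac{18225}{64}$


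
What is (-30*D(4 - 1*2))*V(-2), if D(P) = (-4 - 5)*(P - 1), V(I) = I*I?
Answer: 1080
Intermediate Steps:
V(I) = I**2
D(P) = 9 - 9*P (D(P) = -9*(-1 + P) = 9 - 9*P)
(-30*D(4 - 1*2))*V(-2) = -30*(9 - 9*(4 - 1*2))*(-2)**2 = -30*(9 - 9*(4 - 2))*4 = -30*(9 - 9*2)*4 = -30*(9 - 18)*4 = -30*(-9)*4 = 270*4 = 1080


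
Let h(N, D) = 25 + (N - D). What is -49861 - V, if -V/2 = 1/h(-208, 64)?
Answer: -12315669/247 ≈ -49861.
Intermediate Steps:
h(N, D) = 25 + N - D
V = 2/247 (V = -2/(25 - 208 - 1*64) = -2/(25 - 208 - 64) = -2/(-247) = -2*(-1/247) = 2/247 ≈ 0.0080972)
-49861 - V = -49861 - 1*2/247 = -49861 - 2/247 = -12315669/247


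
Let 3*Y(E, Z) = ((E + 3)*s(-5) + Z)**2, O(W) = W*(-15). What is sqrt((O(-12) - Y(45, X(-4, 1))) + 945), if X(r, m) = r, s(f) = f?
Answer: I*sqrt(168483)/3 ≈ 136.82*I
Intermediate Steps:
O(W) = -15*W
Y(E, Z) = (-15 + Z - 5*E)**2/3 (Y(E, Z) = ((E + 3)*(-5) + Z)**2/3 = ((3 + E)*(-5) + Z)**2/3 = ((-15 - 5*E) + Z)**2/3 = (-15 + Z - 5*E)**2/3)
sqrt((O(-12) - Y(45, X(-4, 1))) + 945) = sqrt((-15*(-12) - (-15 - 4 - 5*45)**2/3) + 945) = sqrt((180 - (-15 - 4 - 225)**2/3) + 945) = sqrt((180 - (-244)**2/3) + 945) = sqrt((180 - 59536/3) + 945) = sqrt(-58996/3 + 945) = sqrt(-56161/3) = I*sqrt(168483)/3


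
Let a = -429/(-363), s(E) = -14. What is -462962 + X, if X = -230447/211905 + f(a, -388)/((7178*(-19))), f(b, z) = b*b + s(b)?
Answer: -1618937172634317529/3496903352910 ≈ -4.6296e+5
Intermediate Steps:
a = 13/11 (a = -429*(-1/363) = 13/11 ≈ 1.1818)
f(b, z) = -14 + b**2 (f(b, z) = b*b - 14 = b**2 - 14 = -14 + b**2)
X = -3802564398109/3496903352910 (X = -230447/211905 + (-14 + (13/11)**2)/((7178*(-19))) = -230447*1/211905 + (-14 + 169/121)/(-136382) = -230447/211905 - 1525/121*(-1/136382) = -230447/211905 + 1525/16502222 = -3802564398109/3496903352910 ≈ -1.0874)
-462962 + X = -462962 - 3802564398109/3496903352910 = -1618937172634317529/3496903352910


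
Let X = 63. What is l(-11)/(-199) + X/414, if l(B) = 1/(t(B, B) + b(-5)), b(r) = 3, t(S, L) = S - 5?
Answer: 18155/119002 ≈ 0.15256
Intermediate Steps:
t(S, L) = -5 + S
l(B) = 1/(-2 + B) (l(B) = 1/((-5 + B) + 3) = 1/(-2 + B))
l(-11)/(-199) + X/414 = 1/(-2 - 11*(-199)) + 63/414 = -1/199/(-13) + 63*(1/414) = -1/13*(-1/199) + 7/46 = 1/2587 + 7/46 = 18155/119002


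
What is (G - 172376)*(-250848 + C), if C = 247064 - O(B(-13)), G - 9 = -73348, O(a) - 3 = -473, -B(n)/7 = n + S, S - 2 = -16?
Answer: 814299510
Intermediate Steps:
S = -14 (S = 2 - 16 = -14)
B(n) = 98 - 7*n (B(n) = -7*(n - 14) = -7*(-14 + n) = 98 - 7*n)
O(a) = -470 (O(a) = 3 - 473 = -470)
G = -73339 (G = 9 - 73348 = -73339)
C = 247534 (C = 247064 - 1*(-470) = 247064 + 470 = 247534)
(G - 172376)*(-250848 + C) = (-73339 - 172376)*(-250848 + 247534) = -245715*(-3314) = 814299510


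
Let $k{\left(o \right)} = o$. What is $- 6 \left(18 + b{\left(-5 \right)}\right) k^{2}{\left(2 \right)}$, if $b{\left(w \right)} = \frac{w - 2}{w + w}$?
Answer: $- \frac{2244}{5} \approx -448.8$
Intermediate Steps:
$b{\left(w \right)} = \frac{-2 + w}{2 w}$
$- 6 \left(18 + b{\left(-5 \right)}\right) k^{2}{\left(2 \right)} = - 6 \left(18 + \frac{-2 - 5}{2 \left(-5\right)}\right) 2^{2} = - 6 \left(18 + \frac{1}{2} \left(- \frac{1}{5}\right) \left(-7\right)\right) 4 = - 6 \left(18 + \frac{7}{10}\right) 4 = \left(-6\right) \frac{187}{10} \cdot 4 = \left(- \frac{561}{5}\right) 4 = - \frac{2244}{5}$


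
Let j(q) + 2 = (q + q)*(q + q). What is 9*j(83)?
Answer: 247986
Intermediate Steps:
j(q) = -2 + 4*q**2 (j(q) = -2 + (q + q)*(q + q) = -2 + (2*q)*(2*q) = -2 + 4*q**2)
9*j(83) = 9*(-2 + 4*83**2) = 9*(-2 + 4*6889) = 9*(-2 + 27556) = 9*27554 = 247986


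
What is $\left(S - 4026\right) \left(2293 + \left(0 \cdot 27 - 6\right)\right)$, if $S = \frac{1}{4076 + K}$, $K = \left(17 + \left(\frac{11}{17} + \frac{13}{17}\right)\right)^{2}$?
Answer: $- \frac{11748103951103}{1275933} \approx -9.2075 \cdot 10^{6}$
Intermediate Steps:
$K = \frac{97969}{289}$ ($K = \left(17 + \left(11 \cdot \frac{1}{17} + 13 \cdot \frac{1}{17}\right)\right)^{2} = \left(17 + \left(\frac{11}{17} + \frac{13}{17}\right)\right)^{2} = \left(17 + \frac{24}{17}\right)^{2} = \left(\frac{313}{17}\right)^{2} = \frac{97969}{289} \approx 338.99$)
$S = \frac{289}{1275933}$ ($S = \frac{1}{4076 + \frac{97969}{289}} = \frac{1}{\frac{1275933}{289}} = \frac{289}{1275933} \approx 0.0002265$)
$\left(S - 4026\right) \left(2293 + \left(0 \cdot 27 - 6\right)\right) = \left(\frac{289}{1275933} - 4026\right) \left(2293 + \left(0 \cdot 27 - 6\right)\right) = - \frac{5136905969 \left(2293 + \left(0 - 6\right)\right)}{1275933} = - \frac{5136905969 \left(2293 - 6\right)}{1275933} = \left(- \frac{5136905969}{1275933}\right) 2287 = - \frac{11748103951103}{1275933}$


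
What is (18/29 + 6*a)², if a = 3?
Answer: 291600/841 ≈ 346.73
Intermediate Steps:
(18/29 + 6*a)² = (18/29 + 6*3)² = (18*(1/29) + 18)² = (18/29 + 18)² = (540/29)² = 291600/841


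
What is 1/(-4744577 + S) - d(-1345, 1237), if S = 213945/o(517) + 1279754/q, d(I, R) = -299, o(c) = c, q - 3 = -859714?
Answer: 630483854406396391/2108641655019622 ≈ 299.00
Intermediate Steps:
q = -859711 (q = 3 - 859714 = -859711)
S = 183269237077/444470587 (S = 213945/517 + 1279754/(-859711) = 213945*(1/517) + 1279754*(-1/859711) = 213945/517 - 1279754/859711 = 183269237077/444470587 ≈ 412.33)
1/(-4744577 + S) - d(-1345, 1237) = 1/(-4744577 + 183269237077/444470587) - 1*(-299) = 1/(-2108641655019622/444470587) + 299 = -444470587/2108641655019622 + 299 = 630483854406396391/2108641655019622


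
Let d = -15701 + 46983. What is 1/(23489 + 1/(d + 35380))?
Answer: 66662/1565823719 ≈ 4.2573e-5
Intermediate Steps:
d = 31282
1/(23489 + 1/(d + 35380)) = 1/(23489 + 1/(31282 + 35380)) = 1/(23489 + 1/66662) = 1/(1565823719/66662) = 66662/1565823719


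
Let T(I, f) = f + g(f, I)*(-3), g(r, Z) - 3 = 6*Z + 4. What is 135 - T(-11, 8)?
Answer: -50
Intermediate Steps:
g(r, Z) = 7 + 6*Z (g(r, Z) = 3 + (6*Z + 4) = 3 + (4 + 6*Z) = 7 + 6*Z)
T(I, f) = -21 + f - 18*I (T(I, f) = f + (7 + 6*I)*(-3) = f + (-21 - 18*I) = -21 + f - 18*I)
135 - T(-11, 8) = 135 - (-21 + 8 - 18*(-11)) = 135 - (-21 + 8 + 198) = 135 - 1*185 = 135 - 185 = -50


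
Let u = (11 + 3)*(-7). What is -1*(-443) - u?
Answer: 541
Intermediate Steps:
u = -98 (u = 14*(-7) = -98)
-1*(-443) - u = -1*(-443) - 1*(-98) = 443 + 98 = 541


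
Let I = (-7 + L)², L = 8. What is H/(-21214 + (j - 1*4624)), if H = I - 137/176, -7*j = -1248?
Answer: -273/31612768 ≈ -8.6357e-6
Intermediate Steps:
j = 1248/7 (j = -⅐*(-1248) = 1248/7 ≈ 178.29)
I = 1 (I = (-7 + 8)² = 1² = 1)
H = 39/176 (H = 1 - 137/176 = 39/176 ≈ 0.22159)
H/(-21214 + (j - 1*4624)) = (39/176)/(-21214 + (1248/7 - 1*4624)) = (39/176)/(-21214 + (1248/7 - 4624)) = (39/176)/(-21214 - 31120/7) = (39/176)/(-179618/7) = -7/179618*39/176 = -273/31612768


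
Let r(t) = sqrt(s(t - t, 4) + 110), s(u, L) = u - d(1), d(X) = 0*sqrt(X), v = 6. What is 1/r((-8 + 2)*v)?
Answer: sqrt(110)/110 ≈ 0.095346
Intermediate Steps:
d(X) = 0
s(u, L) = u (s(u, L) = u - 1*0 = u + 0 = u)
r(t) = sqrt(110) (r(t) = sqrt((t - t) + 110) = sqrt(0 + 110) = sqrt(110))
1/r((-8 + 2)*v) = 1/(sqrt(110)) = sqrt(110)/110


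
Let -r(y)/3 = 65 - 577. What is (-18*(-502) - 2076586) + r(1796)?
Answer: -2066014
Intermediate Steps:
r(y) = 1536 (r(y) = -3*(65 - 577) = -3*(-512) = 1536)
(-18*(-502) - 2076586) + r(1796) = (-18*(-502) - 2076586) + 1536 = (9036 - 2076586) + 1536 = -2067550 + 1536 = -2066014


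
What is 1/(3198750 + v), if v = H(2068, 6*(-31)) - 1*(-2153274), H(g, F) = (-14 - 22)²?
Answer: 1/5353320 ≈ 1.8680e-7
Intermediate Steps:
H(g, F) = 1296 (H(g, F) = (-36)² = 1296)
v = 2154570 (v = 1296 - 1*(-2153274) = 1296 + 2153274 = 2154570)
1/(3198750 + v) = 1/(3198750 + 2154570) = 1/5353320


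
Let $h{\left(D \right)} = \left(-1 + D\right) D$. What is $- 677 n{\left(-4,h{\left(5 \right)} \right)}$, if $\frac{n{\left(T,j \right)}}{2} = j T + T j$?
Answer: $216640$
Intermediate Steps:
$h{\left(D \right)} = D \left(-1 + D\right)$
$n{\left(T,j \right)} = 4 T j$ ($n{\left(T,j \right)} = 2 \left(j T + T j\right) = 2 \left(T j + T j\right) = 2 \cdot 2 T j = 4 T j$)
$- 677 n{\left(-4,h{\left(5 \right)} \right)} = - 677 \cdot 4 \left(-4\right) 5 \left(-1 + 5\right) = - 677 \cdot 4 \left(-4\right) 5 \cdot 4 = - 677 \cdot 4 \left(-4\right) 20 = \left(-677\right) \left(-320\right) = 216640$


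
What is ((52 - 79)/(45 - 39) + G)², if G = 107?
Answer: 42025/4 ≈ 10506.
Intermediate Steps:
((52 - 79)/(45 - 39) + G)² = ((52 - 79)/(45 - 39) + 107)² = (-27/6 + 107)² = (-27*⅙ + 107)² = (-9/2 + 107)² = (205/2)² = 42025/4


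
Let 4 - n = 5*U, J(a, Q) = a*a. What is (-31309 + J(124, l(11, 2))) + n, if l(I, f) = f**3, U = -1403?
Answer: -8914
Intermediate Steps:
J(a, Q) = a**2
n = 7019 (n = 4 - 5*(-1403) = 4 - 1*(-7015) = 4 + 7015 = 7019)
(-31309 + J(124, l(11, 2))) + n = (-31309 + 124**2) + 7019 = (-31309 + 15376) + 7019 = -15933 + 7019 = -8914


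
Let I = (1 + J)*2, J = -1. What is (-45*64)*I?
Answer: 0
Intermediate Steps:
I = 0 (I = (1 - 1)*2 = 0*2 = 0)
(-45*64)*I = -45*64*0 = -2880*0 = 0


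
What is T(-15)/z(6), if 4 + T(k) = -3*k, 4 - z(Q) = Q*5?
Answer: -41/26 ≈ -1.5769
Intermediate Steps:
z(Q) = 4 - 5*Q (z(Q) = 4 - Q*5 = 4 - 5*Q)
T(k) = -4 - 3*k
T(-15)/z(6) = (-4 - 3*(-15))/(4 - 5*6) = (-4 + 45)/(4 - 30) = 41/(-26) = 41*(-1/26) = -41/26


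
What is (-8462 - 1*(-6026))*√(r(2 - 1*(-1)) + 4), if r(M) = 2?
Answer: -2436*√6 ≈ -5967.0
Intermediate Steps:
(-8462 - 1*(-6026))*√(r(2 - 1*(-1)) + 4) = (-8462 - 1*(-6026))*√(2 + 4) = (-8462 + 6026)*√6 = -2436*√6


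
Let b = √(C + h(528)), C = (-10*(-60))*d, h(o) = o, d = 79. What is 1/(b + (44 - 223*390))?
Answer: -43463/3778040774 - √11982/3778040774 ≈ -1.1533e-5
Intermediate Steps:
C = 47400 (C = -10*(-60)*79 = 600*79 = 47400)
b = 2*√11982 (b = √(47400 + 528) = √47928 = 2*√11982 ≈ 218.92)
1/(b + (44 - 223*390)) = 1/(2*√11982 + (44 - 223*390)) = 1/(2*√11982 + (44 - 86970)) = 1/(2*√11982 - 86926) = 1/(-86926 + 2*√11982)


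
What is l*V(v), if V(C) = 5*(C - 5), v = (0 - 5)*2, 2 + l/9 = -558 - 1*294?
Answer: 576450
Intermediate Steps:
l = -7686 (l = -18 + 9*(-558 - 1*294) = -18 + 9*(-558 - 294) = -18 + 9*(-852) = -18 - 7668 = -7686)
v = -10 (v = -5*2 = -10)
V(C) = -25 + 5*C (V(C) = 5*(-5 + C) = -25 + 5*C)
l*V(v) = -7686*(-25 + 5*(-10)) = -7686*(-25 - 50) = -7686*(-75) = 576450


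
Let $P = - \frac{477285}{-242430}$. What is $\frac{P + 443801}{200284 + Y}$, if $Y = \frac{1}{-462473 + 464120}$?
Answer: $\frac{11813508677907}{5331322559338} \approx 2.2159$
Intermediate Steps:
$Y = \frac{1}{1647} \approx 0.00060716$
$P = \frac{31819}{16162}$ ($P = \left(-477285\right) \left(- \frac{1}{242430}\right) = \frac{31819}{16162} \approx 1.9688$)
$\frac{P + 443801}{200284 + Y} = \frac{\frac{31819}{16162} + 443801}{200284 + \frac{1}{1647}} = \frac{7172743581}{16162 \cdot \frac{329867749}{1647}} = \frac{7172743581}{16162} \cdot \frac{1647}{329867749} = \frac{11813508677907}{5331322559338}$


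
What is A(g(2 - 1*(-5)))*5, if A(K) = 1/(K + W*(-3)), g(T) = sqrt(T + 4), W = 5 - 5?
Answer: 5*sqrt(11)/11 ≈ 1.5076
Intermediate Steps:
W = 0
g(T) = sqrt(4 + T)
A(K) = 1/K (A(K) = 1/(K + 0*(-3)) = 1/(K + 0) = 1/K)
A(g(2 - 1*(-5)))*5 = 5/sqrt(4 + (2 - 1*(-5))) = 5/sqrt(4 + (2 + 5)) = 5/sqrt(4 + 7) = 5/sqrt(11) = (sqrt(11)/11)*5 = 5*sqrt(11)/11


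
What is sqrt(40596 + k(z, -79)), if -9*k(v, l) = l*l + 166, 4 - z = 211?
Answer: sqrt(358957)/3 ≈ 199.71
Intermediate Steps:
z = -207 (z = 4 - 1*211 = 4 - 211 = -207)
k(v, l) = -166/9 - l**2/9 (k(v, l) = -(l*l + 166)/9 = -(l**2 + 166)/9 = -(166 + l**2)/9 = -166/9 - l**2/9)
sqrt(40596 + k(z, -79)) = sqrt(40596 + (-166/9 - 1/9*(-79)**2)) = sqrt(40596 + (-166/9 - 1/9*6241)) = sqrt(40596 + (-166/9 - 6241/9)) = sqrt(40596 - 6407/9) = sqrt(358957/9) = sqrt(358957)/3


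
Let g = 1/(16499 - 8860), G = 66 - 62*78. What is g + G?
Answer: -36438029/7639 ≈ -4770.0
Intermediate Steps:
G = -4770 (G = 66 - 4836 = -4770)
g = 1/7639 ≈ 0.00013091
g + G = 1/7639 - 4770 = -36438029/7639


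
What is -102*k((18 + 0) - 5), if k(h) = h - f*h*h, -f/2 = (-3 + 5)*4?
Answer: -277134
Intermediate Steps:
f = -16 (f = -2*(-3 + 5)*4 = -4*4 = -2*8 = -16)
k(h) = h + 16*h**2 (k(h) = h - (-16*h)*h = h - (-16)*h**2 = h + 16*h**2)
-102*k((18 + 0) - 5) = -102*((18 + 0) - 5)*(1 + 16*((18 + 0) - 5)) = -102*(18 - 5)*(1 + 16*(18 - 5)) = -1326*(1 + 16*13) = -1326*(1 + 208) = -1326*209 = -102*2717 = -277134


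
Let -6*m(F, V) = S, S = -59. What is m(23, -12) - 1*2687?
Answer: -16063/6 ≈ -2677.2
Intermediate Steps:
m(F, V) = 59/6 (m(F, V) = -⅙*(-59) = 59/6)
m(23, -12) - 1*2687 = 59/6 - 1*2687 = 59/6 - 2687 = -16063/6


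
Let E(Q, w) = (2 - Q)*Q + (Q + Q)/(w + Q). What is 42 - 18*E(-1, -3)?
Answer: 87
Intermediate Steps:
E(Q, w) = Q*(2 - Q) + 2*Q/(Q + w) (E(Q, w) = Q*(2 - Q) + (2*Q)/(Q + w) = Q*(2 - Q) + 2*Q/(Q + w))
42 - 18*E(-1, -3) = 42 - 18*(-(2 - 1*(-1)² + 2*(-1) + 2*(-3) - 1*(-1)*(-3))/(-1 - 3)) = 42 - 18*(-1*(2 - 1*1 - 2 - 6 - 3)/(-4)) = 42 - 18*(-1*(-¼)*(2 - 1 - 2 - 6 - 3)) = 42 - 18*(-1*(-¼)*(-10)) = 42 - 18*(-5)/2 = 42 - 2*(-45/2) = 42 + 45 = 87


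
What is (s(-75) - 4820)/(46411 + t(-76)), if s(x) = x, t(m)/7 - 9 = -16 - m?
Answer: -4895/46894 ≈ -0.10438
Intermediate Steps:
t(m) = -49 - 7*m (t(m) = 63 + 7*(-16 - m) = 63 + (-112 - 7*m) = -49 - 7*m)
(s(-75) - 4820)/(46411 + t(-76)) = (-75 - 4820)/(46411 + (-49 - 7*(-76))) = -4895/(46411 + (-49 + 532)) = -4895/(46411 + 483) = -4895/46894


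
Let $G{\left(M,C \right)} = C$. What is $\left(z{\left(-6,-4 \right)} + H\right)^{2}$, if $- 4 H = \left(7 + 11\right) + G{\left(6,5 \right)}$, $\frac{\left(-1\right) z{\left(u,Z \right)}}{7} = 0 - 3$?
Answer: $\frac{3721}{16} \approx 232.56$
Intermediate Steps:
$z{\left(u,Z \right)} = 21$ ($z{\left(u,Z \right)} = - 7 \left(0 - 3\right) = \left(-7\right) \left(-3\right) = 21$)
$H = - \frac{23}{4}$ ($H = - \frac{\left(7 + 11\right) + 5}{4} = - \frac{18 + 5}{4} = \left(- \frac{1}{4}\right) 23 = - \frac{23}{4} \approx -5.75$)
$\left(z{\left(-6,-4 \right)} + H\right)^{2} = \left(21 - \frac{23}{4}\right)^{2} = \left(\frac{61}{4}\right)^{2} = \frac{3721}{16}$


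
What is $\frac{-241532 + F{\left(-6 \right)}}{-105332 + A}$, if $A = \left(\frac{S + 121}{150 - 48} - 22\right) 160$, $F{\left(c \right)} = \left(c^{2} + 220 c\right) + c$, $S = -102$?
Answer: $\frac{6191961}{2774966} \approx 2.2314$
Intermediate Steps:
$F{\left(c \right)} = c^{2} + 221 c$
$A = - \frac{178000}{51}$ ($A = \left(\frac{-102 + 121}{150 - 48} - 22\right) 160 = \left(\frac{19}{102} - 22\right) 160 = \left(- \frac{2225}{102}\right) 160 = - \frac{178000}{51} \approx -3490.2$)
$\frac{-241532 + F{\left(-6 \right)}}{-105332 + A} = \frac{-241532 - 6 \left(221 - 6\right)}{-105332 - \frac{178000}{51}} = \frac{-241532 - 1290}{- \frac{5549932}{51}} = \left(-241532 - 1290\right) \left(- \frac{51}{5549932}\right) = \left(-242822\right) \left(- \frac{51}{5549932}\right) = \frac{6191961}{2774966}$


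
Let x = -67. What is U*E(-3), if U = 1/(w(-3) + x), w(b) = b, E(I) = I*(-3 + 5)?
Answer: 3/35 ≈ 0.085714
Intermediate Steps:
E(I) = 2*I (E(I) = I*2 = 2*I)
U = -1/70 (U = 1/(-3 - 67) = 1/(-70) = -1/70 ≈ -0.014286)
U*E(-3) = -(-3)/35 = -1/70*(-6) = 3/35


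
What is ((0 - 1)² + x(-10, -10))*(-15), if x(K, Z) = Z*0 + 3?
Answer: -60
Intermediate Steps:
x(K, Z) = 3 (x(K, Z) = 0 + 3 = 3)
((0 - 1)² + x(-10, -10))*(-15) = ((0 - 1)² + 3)*(-15) = ((-1)² + 3)*(-15) = (1 + 3)*(-15) = 4*(-15) = -60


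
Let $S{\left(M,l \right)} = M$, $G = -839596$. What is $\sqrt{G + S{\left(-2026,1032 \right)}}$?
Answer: $i \sqrt{841622} \approx 917.4 i$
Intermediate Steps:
$\sqrt{G + S{\left(-2026,1032 \right)}} = \sqrt{-839596 - 2026} = \sqrt{-841622} = i \sqrt{841622}$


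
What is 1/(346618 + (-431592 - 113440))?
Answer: -1/198414 ≈ -5.0400e-6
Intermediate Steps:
1/(346618 + (-431592 - 113440)) = 1/(346618 - 545032) = 1/(-198414) = -1/198414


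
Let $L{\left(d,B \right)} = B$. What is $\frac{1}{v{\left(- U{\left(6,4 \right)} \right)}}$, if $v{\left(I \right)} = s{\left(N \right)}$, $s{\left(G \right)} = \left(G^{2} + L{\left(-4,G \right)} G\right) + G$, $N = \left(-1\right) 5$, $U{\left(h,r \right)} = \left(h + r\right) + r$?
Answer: $\frac{1}{45} \approx 0.022222$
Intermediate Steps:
$U{\left(h,r \right)} = h + 2 r$
$N = -5$
$s{\left(G \right)} = G + 2 G^{2}$ ($s{\left(G \right)} = \left(G^{2} + G G\right) + G = \left(G^{2} + G^{2}\right) + G = 2 G^{2} + G = G + 2 G^{2}$)
$v{\left(I \right)} = 45$ ($v{\left(I \right)} = - 5 \left(1 + 2 \left(-5\right)\right) = - 5 \left(1 - 10\right) = \left(-5\right) \left(-9\right) = 45$)
$\frac{1}{v{\left(- U{\left(6,4 \right)} \right)}} = \frac{1}{45}$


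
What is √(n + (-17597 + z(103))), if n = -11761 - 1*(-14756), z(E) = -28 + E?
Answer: I*√14527 ≈ 120.53*I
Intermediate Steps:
n = 2995 (n = -11761 + 14756 = 2995)
√(n + (-17597 + z(103))) = √(2995 + (-17597 + (-28 + 103))) = √(2995 + (-17597 + 75)) = √(2995 - 17522) = √(-14527) = I*√14527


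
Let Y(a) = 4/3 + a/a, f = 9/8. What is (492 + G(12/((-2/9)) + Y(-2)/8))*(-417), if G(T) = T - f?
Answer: -364597/2 ≈ -1.8230e+5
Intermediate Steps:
f = 9/8 (f = 9*(⅛) = 9/8 ≈ 1.1250)
Y(a) = 7/3 (Y(a) = 4*(⅓) + 1 = 4/3 + 1 = 7/3)
G(T) = -9/8 + T (G(T) = T - 1*9/8 = T - 9/8 = -9/8 + T)
(492 + G(12/((-2/9)) + Y(-2)/8))*(-417) = (492 + (-9/8 + (12/((-2/9)) + (7/3)/8)))*(-417) = (492 + (-9/8 + (12/((-2*⅑)) + (7/3)*(⅛))))*(-417) = (492 + (-9/8 + (12/(-2/9) + 7/24)))*(-417) = (492 + (-9/8 + (12*(-9/2) + 7/24)))*(-417) = (492 + (-9/8 + (-54 + 7/24)))*(-417) = (492 + (-9/8 - 1289/24))*(-417) = (492 - 329/6)*(-417) = (2623/6)*(-417) = -364597/2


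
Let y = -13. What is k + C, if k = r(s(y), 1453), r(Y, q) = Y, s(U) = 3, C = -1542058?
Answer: -1542055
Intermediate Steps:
k = 3
k + C = 3 - 1542058 = -1542055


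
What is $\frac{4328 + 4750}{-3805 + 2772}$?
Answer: $- \frac{9078}{1033} \approx -8.788$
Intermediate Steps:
$\frac{4328 + 4750}{-3805 + 2772} = \frac{9078}{-1033} = 9078 \left(- \frac{1}{1033}\right) = - \frac{9078}{1033}$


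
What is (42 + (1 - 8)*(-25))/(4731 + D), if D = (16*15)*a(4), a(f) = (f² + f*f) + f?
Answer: 217/13371 ≈ 0.016229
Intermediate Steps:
a(f) = f + 2*f² (a(f) = (f² + f²) + f = 2*f² + f = f + 2*f²)
D = 8640 (D = (16*15)*(4*(1 + 2*4)) = 240*(4*(1 + 8)) = 240*(4*9) = 240*36 = 8640)
(42 + (1 - 8)*(-25))/(4731 + D) = (42 + (1 - 8)*(-25))/(4731 + 8640) = (42 - 7*(-25))/13371 = (42 + 175)*(1/13371) = 217*(1/13371) = 217/13371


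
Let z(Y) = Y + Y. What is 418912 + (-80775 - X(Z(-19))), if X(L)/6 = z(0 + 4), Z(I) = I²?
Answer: 338089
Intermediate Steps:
z(Y) = 2*Y
X(L) = 48 (X(L) = 6*(2*(0 + 4)) = 6*(2*4) = 6*8 = 48)
418912 + (-80775 - X(Z(-19))) = 418912 + (-80775 - 1*48) = 418912 + (-80775 - 48) = 418912 - 80823 = 338089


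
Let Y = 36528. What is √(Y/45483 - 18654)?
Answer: I*√4287547749998/15161 ≈ 136.58*I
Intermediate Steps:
√(Y/45483 - 18654) = √(36528/45483 - 18654) = √(36528*(1/45483) - 18654) = √(12176/15161 - 18654) = √(-282801118/15161) = I*√4287547749998/15161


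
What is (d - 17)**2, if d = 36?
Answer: 361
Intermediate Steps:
(d - 17)**2 = (36 - 17)**2 = 19**2 = 361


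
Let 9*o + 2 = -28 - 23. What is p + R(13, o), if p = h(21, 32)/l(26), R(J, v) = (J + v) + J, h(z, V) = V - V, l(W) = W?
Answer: 181/9 ≈ 20.111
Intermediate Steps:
o = -53/9 (o = -2/9 + (-28 - 23)/9 = -2/9 + (1/9)*(-51) = -2/9 - 17/3 = -53/9 ≈ -5.8889)
h(z, V) = 0
R(J, v) = v + 2*J
p = 0 (p = 0/26 = 0*(1/26) = 0)
p + R(13, o) = 0 + (-53/9 + 2*13) = 0 + (-53/9 + 26) = 0 + 181/9 = 181/9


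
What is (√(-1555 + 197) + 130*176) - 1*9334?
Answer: 13546 + I*√1358 ≈ 13546.0 + 36.851*I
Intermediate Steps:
(√(-1555 + 197) + 130*176) - 1*9334 = (√(-1358) + 22880) - 9334 = (I*√1358 + 22880) - 9334 = (22880 + I*√1358) - 9334 = 13546 + I*√1358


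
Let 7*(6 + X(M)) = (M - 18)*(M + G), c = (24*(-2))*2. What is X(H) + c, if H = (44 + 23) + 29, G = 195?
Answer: 21984/7 ≈ 3140.6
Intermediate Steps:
H = 96 (H = 67 + 29 = 96)
c = -96 (c = -48*2 = -96)
X(M) = -6 + (-18 + M)*(195 + M)/7 (X(M) = -6 + ((M - 18)*(M + 195))/7 = -6 + ((-18 + M)*(195 + M))/7 = -6 + (-18 + M)*(195 + M)/7)
X(H) + c = (-3552/7 + (⅐)*96² + (177/7)*96) - 96 = (-3552/7 + (⅐)*9216 + 16992/7) - 96 = (-3552/7 + 9216/7 + 16992/7) - 96 = 22656/7 - 96 = 21984/7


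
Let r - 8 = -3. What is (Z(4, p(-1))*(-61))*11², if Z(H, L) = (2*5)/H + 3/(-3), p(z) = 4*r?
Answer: -22143/2 ≈ -11072.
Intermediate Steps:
r = 5 (r = 8 - 3 = 5)
p(z) = 20 (p(z) = 4*5 = 20)
Z(H, L) = -1 + 10/H (Z(H, L) = 10/H + 3*(-⅓) = 10/H - 1 = -1 + 10/H)
(Z(4, p(-1))*(-61))*11² = (((10 - 1*4)/4)*(-61))*11² = (((10 - 4)/4)*(-61))*121 = (((¼)*6)*(-61))*121 = ((3/2)*(-61))*121 = -183/2*121 = -22143/2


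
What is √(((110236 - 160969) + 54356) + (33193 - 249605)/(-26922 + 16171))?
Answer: √421087481035/10751 ≈ 60.358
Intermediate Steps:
√(((110236 - 160969) + 54356) + (33193 - 249605)/(-26922 + 16171)) = √((-50733 + 54356) - 216412/(-10751)) = √(3623 - 216412*(-1/10751)) = √(3623 + 216412/10751) = √(39167285/10751) = √421087481035/10751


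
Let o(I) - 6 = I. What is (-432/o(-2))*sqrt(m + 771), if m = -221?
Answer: -540*sqrt(22) ≈ -2532.8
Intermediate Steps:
o(I) = 6 + I
(-432/o(-2))*sqrt(m + 771) = (-432/(6 - 2))*sqrt(-221 + 771) = (-432/4)*sqrt(550) = (-432*1/4)*(5*sqrt(22)) = -540*sqrt(22)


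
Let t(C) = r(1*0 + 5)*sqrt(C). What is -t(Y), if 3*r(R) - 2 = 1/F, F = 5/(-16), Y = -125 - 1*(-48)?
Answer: 2*I*sqrt(77)/5 ≈ 3.51*I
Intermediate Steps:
Y = -77 (Y = -125 + 48 = -77)
F = -5/16 (F = 5*(-1/16) = -5/16 ≈ -0.31250)
r(R) = -2/5 (r(R) = 2/3 + 1/(3*(-5/16)) = 2/3 + (1/3)*(-16/5) = 2/3 - 16/15 = -2/5)
t(C) = -2*sqrt(C)/5
-t(Y) = -(-2)*sqrt(-77)/5 = -(-2)*I*sqrt(77)/5 = 2*I*sqrt(77)/5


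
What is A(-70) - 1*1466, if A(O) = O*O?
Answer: 3434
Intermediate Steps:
A(O) = O²
A(-70) - 1*1466 = (-70)² - 1*1466 = 4900 - 1466 = 3434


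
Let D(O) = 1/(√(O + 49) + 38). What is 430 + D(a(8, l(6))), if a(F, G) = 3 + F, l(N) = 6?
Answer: 297579/692 - √15/692 ≈ 430.02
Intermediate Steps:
D(O) = 1/(38 + √(49 + O)) (D(O) = 1/(√(49 + O) + 38) = 1/(38 + √(49 + O)))
430 + D(a(8, l(6))) = 430 + 1/(38 + √(49 + (3 + 8))) = 430 + 1/(38 + √(49 + 11)) = 430 + 1/(38 + √60) = 430 + 1/(38 + 2*√15)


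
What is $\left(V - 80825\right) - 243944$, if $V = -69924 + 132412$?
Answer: $-262281$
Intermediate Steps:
$V = 62488$
$\left(V - 80825\right) - 243944 = \left(62488 - 80825\right) - 243944 = -18337 - 243944 = -262281$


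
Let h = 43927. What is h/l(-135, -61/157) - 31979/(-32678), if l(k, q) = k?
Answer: -1431129341/4411530 ≈ -324.41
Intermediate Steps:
h/l(-135, -61/157) - 31979/(-32678) = 43927/(-135) - 31979/(-32678) = 43927*(-1/135) - 31979*(-1/32678) = -43927/135 + 31979/32678 = -1431129341/4411530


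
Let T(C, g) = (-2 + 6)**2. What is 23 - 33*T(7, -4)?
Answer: -505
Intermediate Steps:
T(C, g) = 16 (T(C, g) = 4**2 = 16)
23 - 33*T(7, -4) = 23 - 33*16 = 23 - 528 = -505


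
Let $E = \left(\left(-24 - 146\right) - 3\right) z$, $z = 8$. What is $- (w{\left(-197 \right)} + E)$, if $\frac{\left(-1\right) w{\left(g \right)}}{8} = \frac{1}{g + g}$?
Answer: $\frac{272644}{197} \approx 1384.0$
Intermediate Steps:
$E = -1384$ ($E = \left(\left(-24 - 146\right) - 3\right) 8 = \left(-170 - 3\right) 8 = \left(-173\right) 8 = -1384$)
$w{\left(g \right)} = - \frac{4}{g}$ ($w{\left(g \right)} = - \frac{8}{g + g} = - \frac{8}{2 g} = - 8 \frac{1}{2 g} = - \frac{4}{g}$)
$- (w{\left(-197 \right)} + E) = - (- \frac{4}{-197} - 1384) = - (\left(-4\right) \left(- \frac{1}{197}\right) - 1384) = - (\frac{4}{197} - 1384) = \left(-1\right) \left(- \frac{272644}{197}\right) = \frac{272644}{197}$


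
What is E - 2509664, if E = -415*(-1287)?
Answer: -1975559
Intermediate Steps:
E = 534105
E - 2509664 = 534105 - 2509664 = -1975559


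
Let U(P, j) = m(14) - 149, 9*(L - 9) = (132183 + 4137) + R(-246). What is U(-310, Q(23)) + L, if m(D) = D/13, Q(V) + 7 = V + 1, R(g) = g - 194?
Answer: 1750186/117 ≈ 14959.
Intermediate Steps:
R(g) = -194 + g
Q(V) = -6 + V (Q(V) = -7 + (V + 1) = -7 + (1 + V) = -6 + V)
m(D) = D/13 (m(D) = D*(1/13) = D/13)
L = 135961/9 (L = 9 + ((132183 + 4137) + (-194 - 246))/9 = 9 + (136320 - 440)/9 = 9 + (⅑)*135880 = 9 + 135880/9 = 135961/9 ≈ 15107.)
U(P, j) = -1923/13 (U(P, j) = (1/13)*14 - 149 = 14/13 - 149 = -1923/13)
U(-310, Q(23)) + L = -1923/13 + 135961/9 = 1750186/117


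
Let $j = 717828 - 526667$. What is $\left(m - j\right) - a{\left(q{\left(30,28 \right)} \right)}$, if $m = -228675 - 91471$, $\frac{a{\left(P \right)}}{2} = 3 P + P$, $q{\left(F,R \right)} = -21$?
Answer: $-511139$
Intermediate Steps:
$a{\left(P \right)} = 8 P$ ($a{\left(P \right)} = 2 \left(3 P + P\right) = 2 \cdot 4 P = 8 P$)
$m = -320146$ ($m = -228675 - 91471 = -320146$)
$j = 191161$
$\left(m - j\right) - a{\left(q{\left(30,28 \right)} \right)} = \left(-320146 - 191161\right) - 8 \left(-21\right) = \left(-320146 - 191161\right) - -168 = -511307 + 168 = -511139$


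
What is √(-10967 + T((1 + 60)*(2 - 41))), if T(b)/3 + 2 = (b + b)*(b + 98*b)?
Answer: √3361815781 ≈ 57981.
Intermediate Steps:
T(b) = -6 + 594*b² (T(b) = -6 + 3*((b + b)*(b + 98*b)) = -6 + 3*((2*b)*(99*b)) = -6 + 3*(198*b²) = -6 + 594*b²)
√(-10967 + T((1 + 60)*(2 - 41))) = √(-10967 + (-6 + 594*((1 + 60)*(2 - 41))²)) = √(-10967 + (-6 + 594*(61*(-39))²)) = √(-10967 + (-6 + 594*(-2379)²)) = √(-10967 + (-6 + 594*5659641)) = √(-10967 + (-6 + 3361826754)) = √(-10967 + 3361826748) = √3361815781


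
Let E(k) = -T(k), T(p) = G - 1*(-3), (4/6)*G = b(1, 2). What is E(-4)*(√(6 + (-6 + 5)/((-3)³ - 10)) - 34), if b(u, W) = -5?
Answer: -153 + 9*√8251/74 ≈ -141.95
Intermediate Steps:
G = -15/2 (G = (3/2)*(-5) = -15/2 ≈ -7.5000)
T(p) = -9/2 (T(p) = -15/2 - 1*(-3) = -15/2 + 3 = -9/2)
E(k) = 9/2 (E(k) = -1*(-9/2) = 9/2)
E(-4)*(√(6 + (-6 + 5)/((-3)³ - 10)) - 34) = 9*(√(6 + (-6 + 5)/((-3)³ - 10)) - 34)/2 = 9*(√(6 - 1/(-27 - 10)) - 34)/2 = 9*(√(6 - 1/(-37)) - 34)/2 = 9*(√(6 - 1*(-1/37)) - 34)/2 = 9*(√(6 + 1/37) - 34)/2 = 9*(√(223/37) - 34)/2 = 9*(√8251/37 - 34)/2 = 9*(-34 + √8251/37)/2 = -153 + 9*√8251/74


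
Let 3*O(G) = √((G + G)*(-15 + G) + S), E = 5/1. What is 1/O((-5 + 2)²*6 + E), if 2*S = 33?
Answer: 3*√20834/10417 ≈ 0.041569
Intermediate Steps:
E = 5 (E = 5*1 = 5)
S = 33/2 (S = (½)*33 = 33/2 ≈ 16.500)
O(G) = √(33/2 + 2*G*(-15 + G))/3 (O(G) = √((G + G)*(-15 + G) + 33/2)/3 = √((2*G)*(-15 + G) + 33/2)/3 = √(2*G*(-15 + G) + 33/2)/3 = √(33/2 + 2*G*(-15 + G))/3)
1/O((-5 + 2)²*6 + E) = 1/(√(66 - 120*((-5 + 2)²*6 + 5) + 8*((-5 + 2)²*6 + 5)²)/6) = 1/(√(66 - 120*((-3)²*6 + 5) + 8*((-3)²*6 + 5)²)/6) = 1/(√(66 - 120*(9*6 + 5) + 8*(9*6 + 5)²)/6) = 1/(√(66 - 120*(54 + 5) + 8*(54 + 5)²)/6) = 1/(√(66 - 120*59 + 8*59²)/6) = 1/(√(66 - 7080 + 8*3481)/6) = 1/(√(66 - 7080 + 27848)/6) = 1/(√20834/6) = 3*√20834/10417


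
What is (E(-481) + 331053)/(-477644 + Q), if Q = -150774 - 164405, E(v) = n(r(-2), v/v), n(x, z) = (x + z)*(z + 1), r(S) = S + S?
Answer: -331047/792823 ≈ -0.41755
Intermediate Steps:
r(S) = 2*S
n(x, z) = (1 + z)*(x + z) (n(x, z) = (x + z)*(1 + z) = (1 + z)*(x + z))
E(v) = -6 (E(v) = 2*(-2) + v/v + (v/v)**2 + (2*(-2))*(v/v) = -4 + 1 + 1**2 - 4*1 = -4 + 1 + 1 - 4 = -6)
Q = -315179
(E(-481) + 331053)/(-477644 + Q) = (-6 + 331053)/(-477644 - 315179) = 331047/(-792823) = 331047*(-1/792823) = -331047/792823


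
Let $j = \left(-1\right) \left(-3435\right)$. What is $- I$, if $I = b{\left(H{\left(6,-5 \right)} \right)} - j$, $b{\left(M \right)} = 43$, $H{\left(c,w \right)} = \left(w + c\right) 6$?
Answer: $3392$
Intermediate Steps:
$H{\left(c,w \right)} = 6 c + 6 w$ ($H{\left(c,w \right)} = \left(c + w\right) 6 = 6 c + 6 w$)
$j = 3435$
$I = -3392$ ($I = 43 - 3435 = -3392$)
$- I = \left(-1\right) \left(-3392\right) = 3392$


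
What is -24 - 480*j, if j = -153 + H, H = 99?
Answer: 25896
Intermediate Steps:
j = -54 (j = -153 + 99 = -54)
-24 - 480*j = -24 - 480*(-54) = -24 + 25920 = 25896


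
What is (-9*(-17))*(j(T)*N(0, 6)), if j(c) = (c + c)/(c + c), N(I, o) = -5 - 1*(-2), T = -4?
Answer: -459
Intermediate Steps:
N(I, o) = -3 (N(I, o) = -5 + 2 = -3)
j(c) = 1 (j(c) = (2*c)/((2*c)) = (2*c)*(1/(2*c)) = 1)
(-9*(-17))*(j(T)*N(0, 6)) = (-9*(-17))*(1*(-3)) = 153*(-3) = -459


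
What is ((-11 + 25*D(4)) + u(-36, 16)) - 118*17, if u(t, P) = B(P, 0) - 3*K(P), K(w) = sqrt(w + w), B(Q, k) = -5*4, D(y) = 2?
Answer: -1987 - 12*sqrt(2) ≈ -2004.0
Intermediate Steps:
B(Q, k) = -20
K(w) = sqrt(2)*sqrt(w) (K(w) = sqrt(2*w) = sqrt(2)*sqrt(w))
u(t, P) = -20 - 3*sqrt(2)*sqrt(P)
((-11 + 25*D(4)) + u(-36, 16)) - 118*17 = ((-11 + 25*2) + (-20 - 3*sqrt(2)*sqrt(16))) - 118*17 = ((-11 + 50) + (-20 - 3*sqrt(2)*4)) - 2006 = (39 + (-20 - 12*sqrt(2))) - 2006 = (19 - 12*sqrt(2)) - 2006 = -1987 - 12*sqrt(2)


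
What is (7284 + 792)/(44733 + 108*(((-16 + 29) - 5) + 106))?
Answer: 2692/19015 ≈ 0.14157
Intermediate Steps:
(7284 + 792)/(44733 + 108*(((-16 + 29) - 5) + 106)) = 8076/(44733 + 108*((13 - 5) + 106)) = 8076/(44733 + 108*(8 + 106)) = 8076/(44733 + 108*114) = 8076/(44733 + 12312) = 8076/57045 = 8076*(1/57045) = 2692/19015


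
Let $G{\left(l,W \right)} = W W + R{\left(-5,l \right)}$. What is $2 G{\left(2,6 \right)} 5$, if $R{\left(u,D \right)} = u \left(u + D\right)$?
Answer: $510$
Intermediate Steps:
$R{\left(u,D \right)} = u \left(D + u\right)$
$G{\left(l,W \right)} = 25 + W^{2} - 5 l$ ($G{\left(l,W \right)} = W W - 5 \left(l - 5\right) = W^{2} - 5 \left(-5 + l\right) = W^{2} - \left(-25 + 5 l\right) = 25 + W^{2} - 5 l$)
$2 G{\left(2,6 \right)} 5 = 2 \left(25 + 6^{2} - 10\right) 5 = 2 \left(25 + 36 - 10\right) 5 = 2 \cdot 51 \cdot 5 = 102 \cdot 5 = 510$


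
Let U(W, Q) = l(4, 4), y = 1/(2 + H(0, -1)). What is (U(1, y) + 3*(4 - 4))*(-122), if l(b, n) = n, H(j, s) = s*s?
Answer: -488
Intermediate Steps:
H(j, s) = s²
y = ⅓ (y = 1/(2 + (-1)²) = 1/(2 + 1) = 1/3 = ⅓ ≈ 0.33333)
U(W, Q) = 4
(U(1, y) + 3*(4 - 4))*(-122) = (4 + 3*(4 - 4))*(-122) = (4 + 3*0)*(-122) = (4 + 0)*(-122) = 4*(-122) = -488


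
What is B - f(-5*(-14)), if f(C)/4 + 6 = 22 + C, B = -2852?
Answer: -3196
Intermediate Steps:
f(C) = 64 + 4*C (f(C) = -24 + 4*(22 + C) = -24 + (88 + 4*C) = 64 + 4*C)
B - f(-5*(-14)) = -2852 - (64 + 4*(-5*(-14))) = -2852 - (64 + 4*70) = -2852 - (64 + 280) = -2852 - 1*344 = -2852 - 344 = -3196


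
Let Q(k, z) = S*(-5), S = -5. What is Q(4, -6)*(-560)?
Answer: -14000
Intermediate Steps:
Q(k, z) = 25 (Q(k, z) = -5*(-5) = 25)
Q(4, -6)*(-560) = 25*(-560) = -14000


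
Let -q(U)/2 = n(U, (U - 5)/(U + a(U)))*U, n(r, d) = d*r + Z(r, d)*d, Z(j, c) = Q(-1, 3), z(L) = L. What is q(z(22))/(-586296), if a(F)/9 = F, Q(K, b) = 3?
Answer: 5/34488 ≈ 0.00014498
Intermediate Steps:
a(F) = 9*F
Z(j, c) = 3
n(r, d) = 3*d + d*r (n(r, d) = d*r + 3*d = 3*d + d*r)
q(U) = -(-5 + U)*(3 + U)/5 (q(U) = -2*((U - 5)/(U + 9*U))*(3 + U)*U = -2*((-5 + U)/((10*U)))*(3 + U)*U = -2*((-5 + U)*(1/(10*U)))*(3 + U)*U = -2*((-5 + U)/(10*U))*(3 + U)*U = -2*(-5 + U)*(3 + U)/(10*U)*U = -(-5 + U)*(3 + U)/5)
q(z(22))/(-586296) = -(-5 + 22)*(3 + 22)/5/(-586296) = -⅕*17*25*(-1/586296) = -85*(-1/586296) = 5/34488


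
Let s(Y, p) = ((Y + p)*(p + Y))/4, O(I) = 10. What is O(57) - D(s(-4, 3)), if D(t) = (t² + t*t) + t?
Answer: 77/8 ≈ 9.6250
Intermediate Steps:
s(Y, p) = (Y + p)²/4 (s(Y, p) = ((Y + p)*(Y + p))*(¼) = (Y + p)²*(¼) = (Y + p)²/4)
D(t) = t + 2*t² (D(t) = (t² + t²) + t = 2*t² + t = t + 2*t²)
O(57) - D(s(-4, 3)) = 10 - (-4 + 3)²/4*(1 + 2*((-4 + 3)²/4)) = 10 - (¼)*(-1)²*(1 + 2*((¼)*(-1)²)) = 10 - (¼)*1*(1 + 2*((¼)*1)) = 10 - (1 + 2*(¼))/4 = 10 - (1 + ½)/4 = 10 - 3/(4*2) = 10 - 1*3/8 = 10 - 3/8 = 77/8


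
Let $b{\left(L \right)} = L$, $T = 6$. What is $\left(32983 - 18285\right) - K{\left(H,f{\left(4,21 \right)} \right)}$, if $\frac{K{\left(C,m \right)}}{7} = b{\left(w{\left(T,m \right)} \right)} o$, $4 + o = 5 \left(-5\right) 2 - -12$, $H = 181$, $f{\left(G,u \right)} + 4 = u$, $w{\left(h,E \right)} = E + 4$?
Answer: $20872$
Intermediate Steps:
$w{\left(h,E \right)} = 4 + E$
$f{\left(G,u \right)} = -4 + u$
$o = -42$ ($o = -4 + \left(5 \left(-5\right) 2 - -12\right) = -4 + \left(\left(-25\right) 2 + 12\right) = -4 + \left(-50 + 12\right) = -4 - 38 = -42$)
$K{\left(C,m \right)} = -1176 - 294 m$ ($K{\left(C,m \right)} = 7 \left(4 + m\right) \left(-42\right) = 7 \left(-168 - 42 m\right) = -1176 - 294 m$)
$\left(32983 - 18285\right) - K{\left(H,f{\left(4,21 \right)} \right)} = \left(32983 - 18285\right) - \left(-1176 - 294 \left(-4 + 21\right)\right) = \left(32983 - 18285\right) - \left(-1176 - 4998\right) = 14698 - \left(-1176 - 4998\right) = 14698 - -6174 = 14698 + 6174 = 20872$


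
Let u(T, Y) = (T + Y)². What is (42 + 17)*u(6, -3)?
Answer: 531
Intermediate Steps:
(42 + 17)*u(6, -3) = (42 + 17)*(6 - 3)² = 59*3² = 59*9 = 531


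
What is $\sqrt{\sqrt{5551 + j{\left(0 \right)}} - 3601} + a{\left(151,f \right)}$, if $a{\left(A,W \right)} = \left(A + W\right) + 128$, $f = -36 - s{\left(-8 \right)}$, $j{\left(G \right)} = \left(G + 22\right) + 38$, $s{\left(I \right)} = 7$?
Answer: $236 + \sqrt{-3601 + \sqrt{5611}} \approx 236.0 + 59.381 i$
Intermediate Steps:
$j{\left(G \right)} = 60 + G$ ($j{\left(G \right)} = \left(22 + G\right) + 38 = 60 + G$)
$f = -43$ ($f = -36 - 7 = -43$)
$a{\left(A,W \right)} = 128 + A + W$
$\sqrt{\sqrt{5551 + j{\left(0 \right)}} - 3601} + a{\left(151,f \right)} = \sqrt{\sqrt{5551 + \left(60 + 0\right)} - 3601} + \left(128 + 151 - 43\right) = \sqrt{\sqrt{5551 + 60} - 3601} + 236 = \sqrt{\sqrt{5611} - 3601} + 236 = \sqrt{-3601 + \sqrt{5611}} + 236 = 236 + \sqrt{-3601 + \sqrt{5611}}$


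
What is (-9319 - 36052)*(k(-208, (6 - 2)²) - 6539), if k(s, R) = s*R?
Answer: 447675657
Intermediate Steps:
k(s, R) = R*s
(-9319 - 36052)*(k(-208, (6 - 2)²) - 6539) = (-9319 - 36052)*((6 - 2)²*(-208) - 6539) = -45371*(4²*(-208) - 6539) = -45371*(16*(-208) - 6539) = -45371*(-3328 - 6539) = -45371*(-9867) = 447675657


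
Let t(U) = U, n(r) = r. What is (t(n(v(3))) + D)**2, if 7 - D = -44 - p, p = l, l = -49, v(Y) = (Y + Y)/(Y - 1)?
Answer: 25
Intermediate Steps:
v(Y) = 2*Y/(-1 + Y) (v(Y) = (2*Y)/(-1 + Y) = 2*Y/(-1 + Y))
p = -49
D = 2 (D = 7 - (-44 - 1*(-49)) = 7 - (-44 + 49) = 7 - 1*5 = 7 - 5 = 2)
(t(n(v(3))) + D)**2 = (2*3/(-1 + 3) + 2)**2 = (2*3/2 + 2)**2 = (2*3*(1/2) + 2)**2 = (3 + 2)**2 = 5**2 = 25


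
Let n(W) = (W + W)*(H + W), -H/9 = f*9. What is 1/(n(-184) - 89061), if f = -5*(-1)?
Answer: 1/127691 ≈ 7.8314e-6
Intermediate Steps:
f = 5
H = -405 (H = -45*9 = -9*45 = -405)
n(W) = 2*W*(-405 + W) (n(W) = (W + W)*(-405 + W) = (2*W)*(-405 + W) = 2*W*(-405 + W))
1/(n(-184) - 89061) = 1/(2*(-184)*(-405 - 184) - 89061) = 1/(2*(-184)*(-589) - 89061) = 1/(216752 - 89061) = 1/127691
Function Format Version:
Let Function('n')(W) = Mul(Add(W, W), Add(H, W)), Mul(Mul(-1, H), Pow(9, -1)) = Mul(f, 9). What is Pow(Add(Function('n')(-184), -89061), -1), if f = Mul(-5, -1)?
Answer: Rational(1, 127691) ≈ 7.8314e-6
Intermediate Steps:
f = 5
H = -405 (H = Mul(-9, Mul(5, 9)) = Mul(-9, 45) = -405)
Function('n')(W) = Mul(2, W, Add(-405, W)) (Function('n')(W) = Mul(Add(W, W), Add(-405, W)) = Mul(Mul(2, W), Add(-405, W)) = Mul(2, W, Add(-405, W)))
Pow(Add(Function('n')(-184), -89061), -1) = Pow(Add(Mul(2, -184, Add(-405, -184)), -89061), -1) = Pow(Add(Mul(2, -184, -589), -89061), -1) = Pow(Add(216752, -89061), -1) = Pow(127691, -1) = Rational(1, 127691)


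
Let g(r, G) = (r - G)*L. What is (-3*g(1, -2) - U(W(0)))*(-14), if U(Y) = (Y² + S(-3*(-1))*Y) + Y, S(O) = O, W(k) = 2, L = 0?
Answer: 168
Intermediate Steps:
g(r, G) = 0 (g(r, G) = (r - G)*0 = 0)
U(Y) = Y² + 4*Y (U(Y) = (Y² + (-3*(-1))*Y) + Y = (Y² + 3*Y) + Y = Y² + 4*Y)
(-3*g(1, -2) - U(W(0)))*(-14) = (-3*0 - 2*(4 + 2))*(-14) = (0 - 2*6)*(-14) = (0 - 1*12)*(-14) = (0 - 12)*(-14) = -12*(-14) = 168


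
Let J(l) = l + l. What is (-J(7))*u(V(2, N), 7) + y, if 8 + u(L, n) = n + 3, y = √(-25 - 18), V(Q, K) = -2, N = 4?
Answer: -28 + I*√43 ≈ -28.0 + 6.5574*I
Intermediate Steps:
J(l) = 2*l
y = I*√43 (y = √(-43) = I*√43 ≈ 6.5574*I)
u(L, n) = -5 + n (u(L, n) = -8 + (n + 3) = -8 + (3 + n) = -5 + n)
(-J(7))*u(V(2, N), 7) + y = (-2*7)*(-5 + 7) + I*√43 = -1*14*2 + I*√43 = -14*2 + I*√43 = -28 + I*√43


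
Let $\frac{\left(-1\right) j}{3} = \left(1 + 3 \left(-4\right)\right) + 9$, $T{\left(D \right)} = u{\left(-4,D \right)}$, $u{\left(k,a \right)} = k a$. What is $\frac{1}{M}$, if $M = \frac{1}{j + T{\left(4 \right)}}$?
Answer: $-10$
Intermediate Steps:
$u{\left(k,a \right)} = a k$
$T{\left(D \right)} = - 4 D$ ($T{\left(D \right)} = D \left(-4\right) = - 4 D$)
$j = 6$ ($j = - 3 \left(\left(1 + 3 \left(-4\right)\right) + 9\right) = - 3 \left(\left(1 - 12\right) + 9\right) = - 3 \left(-11 + 9\right) = \left(-3\right) \left(-2\right) = 6$)
$M = - \frac{1}{10}$ ($M = \frac{1}{6 - 16} = \frac{1}{-10} = - \frac{1}{10} \approx -0.1$)
$\frac{1}{M} = \frac{1}{- \frac{1}{10}} = -10$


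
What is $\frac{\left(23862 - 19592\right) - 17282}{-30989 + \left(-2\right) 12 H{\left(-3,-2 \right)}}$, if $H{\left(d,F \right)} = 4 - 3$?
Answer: $\frac{13012}{31013} \approx 0.41957$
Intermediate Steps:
$H{\left(d,F \right)} = 1$ ($H{\left(d,F \right)} = 4 - 3 = 1$)
$\frac{\left(23862 - 19592\right) - 17282}{-30989 + \left(-2\right) 12 H{\left(-3,-2 \right)}} = \frac{\left(23862 - 19592\right) - 17282}{-30989 + \left(-2\right) 12 \cdot 1} = \frac{4270 - 17282}{-30989 - 24} = - \frac{13012}{-30989 - 24} = - \frac{13012}{-31013} = \left(-13012\right) \left(- \frac{1}{31013}\right) = \frac{13012}{31013}$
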